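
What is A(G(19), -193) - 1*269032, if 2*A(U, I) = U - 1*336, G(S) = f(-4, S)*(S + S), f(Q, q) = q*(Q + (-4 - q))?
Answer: -278947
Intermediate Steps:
f(Q, q) = q*(-4 + Q - q)
G(S) = 2*S**2*(-8 - S) (G(S) = (S*(-4 - 4 - S))*(S + S) = (S*(-8 - S))*(2*S) = 2*S**2*(-8 - S))
A(U, I) = -168 + U/2 (A(U, I) = (U - 1*336)/2 = (U - 336)/2 = (-336 + U)/2 = -168 + U/2)
A(G(19), -193) - 1*269032 = (-168 + (2*19**2*(-8 - 1*19))/2) - 1*269032 = (-168 + (2*361*(-8 - 19))/2) - 269032 = (-168 + (2*361*(-27))/2) - 269032 = (-168 + (1/2)*(-19494)) - 269032 = (-168 - 9747) - 269032 = -9915 - 269032 = -278947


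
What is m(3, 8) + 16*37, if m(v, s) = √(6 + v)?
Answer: 595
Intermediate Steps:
m(3, 8) + 16*37 = √(6 + 3) + 16*37 = √9 + 592 = 3 + 592 = 595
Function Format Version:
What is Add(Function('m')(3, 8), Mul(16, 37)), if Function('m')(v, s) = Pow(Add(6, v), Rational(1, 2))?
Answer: 595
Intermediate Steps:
Add(Function('m')(3, 8), Mul(16, 37)) = Add(Pow(Add(6, 3), Rational(1, 2)), Mul(16, 37)) = Add(Pow(9, Rational(1, 2)), 592) = Add(3, 592) = 595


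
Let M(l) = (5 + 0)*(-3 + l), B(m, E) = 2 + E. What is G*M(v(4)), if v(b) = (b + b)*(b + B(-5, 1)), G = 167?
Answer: 44255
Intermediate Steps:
v(b) = 2*b*(3 + b) (v(b) = (b + b)*(b + (2 + 1)) = (2*b)*(b + 3) = (2*b)*(3 + b) = 2*b*(3 + b))
M(l) = -15 + 5*l (M(l) = 5*(-3 + l) = -15 + 5*l)
G*M(v(4)) = 167*(-15 + 5*(2*4*(3 + 4))) = 167*(-15 + 5*(2*4*7)) = 167*(-15 + 5*56) = 167*(-15 + 280) = 167*265 = 44255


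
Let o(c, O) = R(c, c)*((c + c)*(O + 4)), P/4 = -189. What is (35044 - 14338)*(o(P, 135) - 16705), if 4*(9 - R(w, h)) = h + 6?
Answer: -855462530202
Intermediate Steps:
R(w, h) = 15/2 - h/4 (R(w, h) = 9 - (h + 6)/4 = 9 - (6 + h)/4 = 9 + (-3/2 - h/4) = 15/2 - h/4)
P = -756 (P = 4*(-189) = -756)
o(c, O) = 2*c*(4 + O)*(15/2 - c/4) (o(c, O) = (15/2 - c/4)*((c + c)*(O + 4)) = (15/2 - c/4)*((2*c)*(4 + O)) = (15/2 - c/4)*(2*c*(4 + O)) = 2*c*(4 + O)*(15/2 - c/4))
(35044 - 14338)*(o(P, 135) - 16705) = (35044 - 14338)*(-½*(-756)*(-30 - 756)*(4 + 135) - 16705) = 20706*(-½*(-756)*(-786)*139 - 16705) = 20706*(-41298012 - 16705) = 20706*(-41314717) = -855462530202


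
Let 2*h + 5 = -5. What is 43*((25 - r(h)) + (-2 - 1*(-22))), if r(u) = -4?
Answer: 2107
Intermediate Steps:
h = -5 (h = -5/2 + (½)*(-5) = -5/2 - 5/2 = -5)
43*((25 - r(h)) + (-2 - 1*(-22))) = 43*((25 - 1*(-4)) + (-2 - 1*(-22))) = 43*((25 + 4) + (-2 + 22)) = 43*(29 + 20) = 43*49 = 2107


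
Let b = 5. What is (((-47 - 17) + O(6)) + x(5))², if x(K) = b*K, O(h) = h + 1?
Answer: 1024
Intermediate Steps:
O(h) = 1 + h
x(K) = 5*K
(((-47 - 17) + O(6)) + x(5))² = (((-47 - 17) + (1 + 6)) + 5*5)² = ((-64 + 7) + 25)² = (-57 + 25)² = (-32)² = 1024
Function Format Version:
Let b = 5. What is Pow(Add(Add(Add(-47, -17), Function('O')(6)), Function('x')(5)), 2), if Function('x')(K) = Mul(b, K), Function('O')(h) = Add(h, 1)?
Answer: 1024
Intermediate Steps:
Function('O')(h) = Add(1, h)
Function('x')(K) = Mul(5, K)
Pow(Add(Add(Add(-47, -17), Function('O')(6)), Function('x')(5)), 2) = Pow(Add(Add(Add(-47, -17), Add(1, 6)), Mul(5, 5)), 2) = Pow(Add(Add(-64, 7), 25), 2) = Pow(Add(-57, 25), 2) = Pow(-32, 2) = 1024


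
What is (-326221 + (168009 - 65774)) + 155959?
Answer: -68027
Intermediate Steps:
(-326221 + (168009 - 65774)) + 155959 = (-326221 + 102235) + 155959 = -223986 + 155959 = -68027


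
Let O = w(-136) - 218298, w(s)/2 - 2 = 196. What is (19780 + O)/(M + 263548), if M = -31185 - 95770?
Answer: -198122/136593 ≈ -1.4505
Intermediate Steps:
w(s) = 396 (w(s) = 4 + 2*196 = 4 + 392 = 396)
M = -126955
O = -217902 (O = 396 - 218298 = -217902)
(19780 + O)/(M + 263548) = (19780 - 217902)/(-126955 + 263548) = -198122/136593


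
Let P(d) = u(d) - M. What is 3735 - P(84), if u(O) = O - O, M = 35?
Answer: 3770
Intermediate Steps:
u(O) = 0
P(d) = -35 (P(d) = 0 - 1*35 = 0 - 35 = -35)
3735 - P(84) = 3735 - 1*(-35) = 3735 + 35 = 3770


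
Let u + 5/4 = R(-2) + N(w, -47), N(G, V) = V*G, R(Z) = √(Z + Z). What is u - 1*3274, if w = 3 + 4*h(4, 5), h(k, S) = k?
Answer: -16673/4 + 2*I ≈ -4168.3 + 2.0*I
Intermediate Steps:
R(Z) = √2*√Z (R(Z) = √(2*Z) = √2*√Z)
w = 19 (w = 3 + 4*4 = 3 + 16 = 19)
N(G, V) = G*V
u = -3577/4 + 2*I (u = -5/4 + (√2*√(-2) + 19*(-47)) = -5/4 + (√2*(I*√2) - 893) = -5/4 + (2*I - 893) = -5/4 + (-893 + 2*I) = -3577/4 + 2*I ≈ -894.25 + 2.0*I)
u - 1*3274 = (-3577/4 + 2*I) - 1*3274 = (-3577/4 + 2*I) - 3274 = -16673/4 + 2*I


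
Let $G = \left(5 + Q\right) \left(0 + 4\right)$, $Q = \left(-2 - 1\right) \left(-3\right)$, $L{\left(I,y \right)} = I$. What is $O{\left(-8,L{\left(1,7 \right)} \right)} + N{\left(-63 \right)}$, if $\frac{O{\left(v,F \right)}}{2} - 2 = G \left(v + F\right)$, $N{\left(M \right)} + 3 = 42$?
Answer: $-741$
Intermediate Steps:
$N{\left(M \right)} = 39$ ($N{\left(M \right)} = -3 + 42 = 39$)
$Q = 9$ ($Q = \left(-3\right) \left(-3\right) = 9$)
$G = 56$ ($G = \left(5 + 9\right) \left(0 + 4\right) = 14 \cdot 4 = 56$)
$O{\left(v,F \right)} = 4 + 112 F + 112 v$ ($O{\left(v,F \right)} = 4 + 2 \cdot 56 \left(v + F\right) = 4 + 2 \cdot 56 \left(F + v\right) = 4 + 2 \left(56 F + 56 v\right) = 4 + \left(112 F + 112 v\right) = 4 + 112 F + 112 v$)
$O{\left(-8,L{\left(1,7 \right)} \right)} + N{\left(-63 \right)} = \left(4 + 112 \cdot 1 + 112 \left(-8\right)\right) + 39 = \left(4 + 112 - 896\right) + 39 = -780 + 39 = -741$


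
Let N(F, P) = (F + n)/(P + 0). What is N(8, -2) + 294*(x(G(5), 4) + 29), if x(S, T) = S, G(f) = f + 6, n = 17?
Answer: 23495/2 ≈ 11748.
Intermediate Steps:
G(f) = 6 + f
N(F, P) = (17 + F)/P (N(F, P) = (F + 17)/(P + 0) = (17 + F)/P)
N(8, -2) + 294*(x(G(5), 4) + 29) = (17 + 8)/(-2) + 294*((6 + 5) + 29) = -½*25 + 294*(11 + 29) = -25/2 + 294*40 = -25/2 + 11760 = 23495/2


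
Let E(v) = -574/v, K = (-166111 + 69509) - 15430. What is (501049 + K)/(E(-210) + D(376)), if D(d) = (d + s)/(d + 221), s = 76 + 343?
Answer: 1161215745/12134 ≈ 95699.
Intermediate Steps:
K = -112032 (K = -96602 - 15430 = -112032)
s = 419
D(d) = (419 + d)/(221 + d) (D(d) = (d + 419)/(d + 221) = (419 + d)/(221 + d))
(501049 + K)/(E(-210) + D(376)) = (501049 - 112032)/(-574/(-210) + (419 + 376)/(221 + 376)) = 389017/(-574*(-1/210) + 795/597) = 389017/(41/15 + (1/597)*795) = 389017/(41/15 + 265/199) = 389017/(12134/2985) = 389017*(2985/12134) = 1161215745/12134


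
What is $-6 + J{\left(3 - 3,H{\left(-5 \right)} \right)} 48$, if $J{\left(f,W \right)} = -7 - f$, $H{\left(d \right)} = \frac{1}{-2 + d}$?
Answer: $-342$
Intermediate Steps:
$-6 + J{\left(3 - 3,H{\left(-5 \right)} \right)} 48 = -6 + \left(-7 - \left(3 - 3\right)\right) 48 = -6 + \left(-7 - 0\right) 48 = -6 + \left(-7 + 0\right) 48 = -6 - 336 = -342$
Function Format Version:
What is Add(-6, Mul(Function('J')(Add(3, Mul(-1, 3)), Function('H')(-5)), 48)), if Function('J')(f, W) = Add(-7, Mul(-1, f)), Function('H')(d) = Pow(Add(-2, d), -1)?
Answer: -342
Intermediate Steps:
Add(-6, Mul(Function('J')(Add(3, Mul(-1, 3)), Function('H')(-5)), 48)) = Add(-6, Mul(Add(-7, Mul(-1, Add(3, Mul(-1, 3)))), 48)) = Add(-6, Mul(Add(-7, Mul(-1, Add(3, -3))), 48)) = Add(-6, Mul(Add(-7, Mul(-1, 0)), 48)) = Add(-6, Mul(Add(-7, 0), 48)) = Add(-6, Mul(-7, 48)) = Add(-6, -336) = -342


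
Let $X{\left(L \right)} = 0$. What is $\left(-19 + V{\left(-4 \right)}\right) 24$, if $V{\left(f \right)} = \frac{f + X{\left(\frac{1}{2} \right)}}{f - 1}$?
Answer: $- \frac{2184}{5} \approx -436.8$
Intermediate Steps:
$V{\left(f \right)} = \frac{f}{-1 + f}$ ($V{\left(f \right)} = \frac{f + 0}{f - 1} = \frac{f}{-1 + f}$)
$\left(-19 + V{\left(-4 \right)}\right) 24 = \left(-19 - \frac{4}{-1 - 4}\right) 24 = \left(-19 - \frac{4}{-5}\right) 24 = \left(-19 - - \frac{4}{5}\right) 24 = \left(-19 + \frac{4}{5}\right) 24 = \left(- \frac{91}{5}\right) 24 = - \frac{2184}{5}$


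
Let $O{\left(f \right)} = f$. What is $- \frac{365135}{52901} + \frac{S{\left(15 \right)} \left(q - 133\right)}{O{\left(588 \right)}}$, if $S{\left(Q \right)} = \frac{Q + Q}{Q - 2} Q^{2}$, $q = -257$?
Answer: $- \frac{910595990}{2592149} \approx -351.29$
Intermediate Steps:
$S{\left(Q \right)} = \frac{2 Q^{3}}{-2 + Q}$ ($S{\left(Q \right)} = \frac{2 Q}{-2 + Q} Q^{2} = \frac{2 Q^{3}}{-2 + Q}$)
$- \frac{365135}{52901} + \frac{S{\left(15 \right)} \left(q - 133\right)}{O{\left(588 \right)}} = - \frac{365135}{52901} + \frac{\frac{2 \cdot 15^{3}}{-2 + 15} \left(-257 - 133\right)}{588} = \left(-365135\right) \frac{1}{52901} + 2 \cdot 3375 \cdot \frac{1}{13} \left(-257 - 133\right) \frac{1}{588} = - \frac{365135}{52901} + 2 \cdot 3375 \cdot \frac{1}{13} \left(-390\right) \frac{1}{588} = - \frac{365135}{52901} + \frac{6750}{13} \left(-390\right) \frac{1}{588} = - \frac{365135}{52901} - \frac{16875}{49} = - \frac{910595990}{2592149}$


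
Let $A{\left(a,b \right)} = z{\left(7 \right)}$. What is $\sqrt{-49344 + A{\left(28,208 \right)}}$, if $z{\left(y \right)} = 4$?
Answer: $2 i \sqrt{12335} \approx 222.13 i$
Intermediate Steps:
$A{\left(a,b \right)} = 4$
$\sqrt{-49344 + A{\left(28,208 \right)}} = \sqrt{-49344 + 4} = \sqrt{-49340} = 2 i \sqrt{12335}$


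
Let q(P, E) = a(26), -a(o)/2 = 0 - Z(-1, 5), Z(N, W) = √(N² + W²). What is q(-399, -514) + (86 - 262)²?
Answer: 30976 + 2*√26 ≈ 30986.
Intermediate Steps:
a(o) = 2*√26 (a(o) = -2*(0 - √((-1)² + 5²)) = -2*(0 - √(1 + 25)) = -2*(0 - √26) = -(-2)*√26 = 2*√26)
q(P, E) = 2*√26
q(-399, -514) + (86 - 262)² = 2*√26 + (86 - 262)² = 2*√26 + (-176)² = 2*√26 + 30976 = 30976 + 2*√26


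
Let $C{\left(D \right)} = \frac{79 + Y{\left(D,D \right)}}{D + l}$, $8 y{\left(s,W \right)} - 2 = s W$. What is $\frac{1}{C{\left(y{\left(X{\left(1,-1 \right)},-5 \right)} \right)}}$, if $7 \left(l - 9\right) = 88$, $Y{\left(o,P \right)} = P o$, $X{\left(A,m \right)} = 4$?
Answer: $\frac{2164}{9415} \approx 0.22985$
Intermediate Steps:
$l = \frac{151}{7}$ ($l = 9 + \frac{1}{7} \cdot 88 = 9 + \frac{88}{7} = \frac{151}{7} \approx 21.571$)
$y{\left(s,W \right)} = \frac{1}{4} + \frac{W s}{8}$ ($y{\left(s,W \right)} = \frac{1}{4} + \frac{s W}{8} = \frac{1}{4} + \frac{W s}{8}$)
$C{\left(D \right)} = \frac{79 + D^{2}}{\frac{151}{7} + D}$ ($C{\left(D \right)} = \frac{79 + D D}{D + \frac{151}{7}} = \frac{79 + D^{2}}{\frac{151}{7} + D}$)
$\frac{1}{C{\left(y{\left(X{\left(1,-1 \right)},-5 \right)} \right)}} = \frac{1}{7 \frac{1}{151 + 7 \left(\frac{1}{4} + \frac{1}{8} \left(-5\right) 4\right)} \left(79 + \left(\frac{1}{4} + \frac{1}{8} \left(-5\right) 4\right)^{2}\right)} = \frac{1}{7 \frac{1}{151 + 7 \left(\frac{1}{4} - \frac{5}{2}\right)} \left(79 + \left(\frac{1}{4} - \frac{5}{2}\right)^{2}\right)} = \frac{1}{7 \frac{1}{151 + 7 \left(- \frac{9}{4}\right)} \left(79 + \left(- \frac{9}{4}\right)^{2}\right)} = \frac{1}{7 \frac{1}{151 - \frac{63}{4}} \left(79 + \frac{81}{16}\right)} = \frac{1}{7 \frac{1}{\frac{541}{4}} \cdot \frac{1345}{16}} = \frac{1}{7 \cdot \frac{4}{541} \cdot \frac{1345}{16}} = \frac{1}{\frac{9415}{2164}} = \frac{2164}{9415}$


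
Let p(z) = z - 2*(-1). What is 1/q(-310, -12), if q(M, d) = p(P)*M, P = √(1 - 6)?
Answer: I/(310*(√5 - 2*I)) ≈ -0.00071685 + 0.00080146*I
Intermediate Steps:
P = I*√5 (P = √(-5) = I*√5 ≈ 2.2361*I)
p(z) = 2 + z (p(z) = z + 2 = 2 + z)
q(M, d) = M*(2 + I*√5) (q(M, d) = (2 + I*√5)*M = M*(2 + I*√5))
1/q(-310, -12) = 1/(-310*(2 + I*√5)) = 1/(-620 - 310*I*√5)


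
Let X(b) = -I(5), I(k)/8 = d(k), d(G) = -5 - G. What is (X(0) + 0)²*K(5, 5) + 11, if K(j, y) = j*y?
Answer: 160011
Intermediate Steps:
I(k) = -40 - 8*k (I(k) = 8*(-5 - k) = -40 - 8*k)
X(b) = 80 (X(b) = -(-40 - 8*5) = -(-40 - 40) = -1*(-80) = 80)
(X(0) + 0)²*K(5, 5) + 11 = (80 + 0)²*(5*5) + 11 = 80²*25 + 11 = 6400*25 + 11 = 160000 + 11 = 160011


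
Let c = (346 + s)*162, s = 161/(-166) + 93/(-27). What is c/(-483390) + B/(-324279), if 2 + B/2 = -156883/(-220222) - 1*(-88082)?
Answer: -104694009868293791/159177902123854170 ≈ -0.65772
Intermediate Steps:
s = -6595/1494 (s = 161*(-1/166) + 93*(-1/27) = -161/166 - 31/9 = -6595/1494 ≈ -4.4143)
B = 19397310643/110111 (B = -4 + 2*(-156883/(-220222) - 1*(-88082)) = -4 + 2*(-156883*(-1/220222) + 88082) = -4 + 2*(156883/220222 + 88082) = -4 + 2*(19397751087/220222) = -4 + 19397751087/110111 = 19397310643/110111 ≈ 1.7616e+5)
c = 4592961/83 (c = (346 - 6595/1494)*162 = (510329/1494)*162 = 4592961/83 ≈ 55337.)
c/(-483390) + B/(-324279) = (4592961/83)/(-483390) + (19397310643/110111)/(-324279) = (4592961/83)*(-1/483390) + (19397310643/110111)*(-1/324279) = -510329/4457930 - 19397310643/35706684969 = -104694009868293791/159177902123854170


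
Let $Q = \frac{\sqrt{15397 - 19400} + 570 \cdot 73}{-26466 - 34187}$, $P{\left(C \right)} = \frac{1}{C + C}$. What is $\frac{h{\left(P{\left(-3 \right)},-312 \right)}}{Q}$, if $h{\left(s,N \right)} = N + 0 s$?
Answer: $\frac{787416654960}{1731396103} - \frac{18923736 i \sqrt{4003}}{1731396103} \approx 454.79 - 0.69152 i$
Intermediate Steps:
$P{\left(C \right)} = \frac{1}{2 C}$
$h{\left(s,N \right)} = N$ ($h{\left(s,N \right)} = N + 0 = N$)
$Q = - \frac{41610}{60653} - \frac{i \sqrt{4003}}{60653}$ ($Q = \frac{\sqrt{-4003} + 41610}{-60653} = \left(i \sqrt{4003} + 41610\right) \left(- \frac{1}{60653}\right) = \left(41610 + i \sqrt{4003}\right) \left(- \frac{1}{60653}\right) = - \frac{41610}{60653} - \frac{i \sqrt{4003}}{60653} \approx -0.68603 - 0.0010431 i$)
$\frac{h{\left(P{\left(-3 \right)},-312 \right)}}{Q} = - \frac{312}{- \frac{41610}{60653} - \frac{i \sqrt{4003}}{60653}}$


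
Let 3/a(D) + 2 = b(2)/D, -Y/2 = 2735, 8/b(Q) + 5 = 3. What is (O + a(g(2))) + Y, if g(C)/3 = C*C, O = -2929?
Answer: -58802/7 ≈ -8400.3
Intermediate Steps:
g(C) = 3*C**2 (g(C) = 3*(C*C) = 3*C**2)
b(Q) = -4 (b(Q) = 8/(-5 + 3) = 8/(-2) = 8*(-1/2) = -4)
Y = -5470 (Y = -2*2735 = -5470)
a(D) = 3/(-2 - 4/D)
(O + a(g(2))) + Y = (-2929 - 3*3*2**2/(4 + 2*(3*2**2))) - 5470 = (-2929 - 3*3*4/(4 + 2*(3*4))) - 5470 = (-2929 - 3*12/(4 + 2*12)) - 5470 = (-2929 - 3*12/(4 + 24)) - 5470 = (-2929 - 3*12/28) - 5470 = (-2929 - 3*12*1/28) - 5470 = (-2929 - 9/7) - 5470 = -20512/7 - 5470 = -58802/7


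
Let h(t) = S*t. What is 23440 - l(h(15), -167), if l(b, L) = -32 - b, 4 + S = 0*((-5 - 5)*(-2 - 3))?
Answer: 23412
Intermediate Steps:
S = -4 (S = -4 + 0*((-5 - 5)*(-2 - 3)) = -4 + 0*(-10*(-5)) = -4 + 0*50 = -4 + 0 = -4)
h(t) = -4*t
23440 - l(h(15), -167) = 23440 - (-32 - (-4)*15) = 23440 - (-32 - 1*(-60)) = 23440 - (-32 + 60) = 23440 - 1*28 = 23440 - 28 = 23412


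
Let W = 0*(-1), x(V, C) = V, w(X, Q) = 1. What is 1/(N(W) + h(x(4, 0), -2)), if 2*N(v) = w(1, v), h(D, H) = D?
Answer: 2/9 ≈ 0.22222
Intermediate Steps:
W = 0
N(v) = ½ (N(v) = (½)*1 = ½)
1/(N(W) + h(x(4, 0), -2)) = 1/(½ + 4) = 1/(9/2) = 2/9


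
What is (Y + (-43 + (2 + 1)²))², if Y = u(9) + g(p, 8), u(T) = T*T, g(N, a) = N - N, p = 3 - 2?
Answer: 2209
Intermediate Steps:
p = 1
g(N, a) = 0
u(T) = T²
Y = 81 (Y = 9² + 0 = 81 + 0 = 81)
(Y + (-43 + (2 + 1)²))² = (81 + (-43 + (2 + 1)²))² = (81 + (-43 + 3²))² = (81 + (-43 + 9))² = (81 - 34)² = 47² = 2209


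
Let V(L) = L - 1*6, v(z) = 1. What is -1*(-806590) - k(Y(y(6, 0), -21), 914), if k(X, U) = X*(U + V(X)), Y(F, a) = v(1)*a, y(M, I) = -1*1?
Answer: 825217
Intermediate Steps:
y(M, I) = -1
V(L) = -6 + L (V(L) = L - 6 = -6 + L)
Y(F, a) = a (Y(F, a) = 1*a = a)
k(X, U) = X*(-6 + U + X) (k(X, U) = X*(U + (-6 + X)) = X*(-6 + U + X))
-1*(-806590) - k(Y(y(6, 0), -21), 914) = -1*(-806590) - (-21)*(-6 + 914 - 21) = 806590 - (-21)*887 = 806590 - 1*(-18627) = 806590 + 18627 = 825217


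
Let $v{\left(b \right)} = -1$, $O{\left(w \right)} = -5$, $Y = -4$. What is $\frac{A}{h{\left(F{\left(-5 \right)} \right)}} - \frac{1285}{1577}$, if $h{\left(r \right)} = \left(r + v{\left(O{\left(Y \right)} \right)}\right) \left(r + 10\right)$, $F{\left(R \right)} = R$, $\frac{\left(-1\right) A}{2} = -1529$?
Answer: $- \frac{2430508}{23655} \approx -102.75$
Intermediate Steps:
$A = 3058$ ($A = \left(-2\right) \left(-1529\right) = 3058$)
$h{\left(r \right)} = \left(-1 + r\right) \left(10 + r\right)$ ($h{\left(r \right)} = \left(r - 1\right) \left(r + 10\right) = \left(-1 + r\right) \left(10 + r\right)$)
$\frac{A}{h{\left(F{\left(-5 \right)} \right)}} - \frac{1285}{1577} = \frac{3058}{-10 + \left(-5\right)^{2} + 9 \left(-5\right)} - \frac{1285}{1577} = \frac{3058}{-10 + 25 - 45} - \frac{1285}{1577} = \frac{3058}{-30} - \frac{1285}{1577} = 3058 \left(- \frac{1}{30}\right) - \frac{1285}{1577} = - \frac{1529}{15} - \frac{1285}{1577} = - \frac{2430508}{23655}$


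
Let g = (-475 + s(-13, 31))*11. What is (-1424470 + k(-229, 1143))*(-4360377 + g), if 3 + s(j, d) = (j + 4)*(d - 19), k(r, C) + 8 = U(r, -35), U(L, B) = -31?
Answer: 6220578664907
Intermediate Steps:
k(r, C) = -39 (k(r, C) = -8 - 31 = -39)
s(j, d) = -3 + (-19 + d)*(4 + j) (s(j, d) = -3 + (j + 4)*(d - 19) = -3 + (4 + j)*(-19 + d) = -3 + (-19 + d)*(4 + j))
g = -6446 (g = (-475 + (-79 - 19*(-13) + 4*31 + 31*(-13)))*11 = (-475 + (-79 + 247 + 124 - 403))*11 = (-475 - 111)*11 = -586*11 = -6446)
(-1424470 + k(-229, 1143))*(-4360377 + g) = (-1424470 - 39)*(-4360377 - 6446) = -1424509*(-4366823) = 6220578664907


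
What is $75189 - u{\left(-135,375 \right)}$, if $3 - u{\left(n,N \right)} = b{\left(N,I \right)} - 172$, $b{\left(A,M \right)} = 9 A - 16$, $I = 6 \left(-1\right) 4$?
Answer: $78373$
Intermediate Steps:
$I = -24$ ($I = \left(-6\right) 4 = -24$)
$b{\left(A,M \right)} = -16 + 9 A$
$u{\left(n,N \right)} = 191 - 9 N$ ($u{\left(n,N \right)} = 3 - \left(\left(-16 + 9 N\right) - 172\right) = 3 - \left(-188 + 9 N\right) = 191 - 9 N$)
$75189 - u{\left(-135,375 \right)} = 75189 - \left(191 - 3375\right) = 75189 - -3184 = 75189 + 3184 = 78373$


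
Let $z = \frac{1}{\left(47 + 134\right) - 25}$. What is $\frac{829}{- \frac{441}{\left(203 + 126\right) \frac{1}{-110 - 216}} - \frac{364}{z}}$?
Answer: $- \frac{38963}{2648310} \approx -0.014712$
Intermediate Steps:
$z = \frac{1}{156}$ ($z = \frac{1}{181 - 25} = \frac{1}{156} \approx 0.0064103$)
$\frac{829}{- \frac{441}{\left(203 + 126\right) \frac{1}{-110 - 216}} - \frac{364}{z}} = \frac{829}{- \frac{441}{\left(203 + 126\right) \frac{1}{-110 - 216}} - 364 \frac{1}{\frac{1}{156}}} = \frac{829}{- \frac{441}{329 \frac{1}{-326}} - 56784} = \frac{829}{- \frac{441}{329 \left(- \frac{1}{326}\right)} - 56784} = \frac{829}{- \frac{441}{- \frac{329}{326}} - 56784} = \frac{829}{\left(-441\right) \left(- \frac{326}{329}\right) - 56784} = \frac{829}{\frac{20538}{47} - 56784} = \frac{829}{- \frac{2648310}{47}} = 829 \left(- \frac{47}{2648310}\right) = - \frac{38963}{2648310}$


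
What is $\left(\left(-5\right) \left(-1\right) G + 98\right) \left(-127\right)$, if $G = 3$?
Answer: $-14351$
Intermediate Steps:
$\left(\left(-5\right) \left(-1\right) G + 98\right) \left(-127\right) = \left(\left(-5\right) \left(-1\right) 3 + 98\right) \left(-127\right) = \left(5 \cdot 3 + 98\right) \left(-127\right) = \left(15 + 98\right) \left(-127\right) = 113 \left(-127\right) = -14351$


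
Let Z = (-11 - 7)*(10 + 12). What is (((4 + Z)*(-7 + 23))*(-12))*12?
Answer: 903168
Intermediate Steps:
Z = -396 (Z = -18*22 = -396)
(((4 + Z)*(-7 + 23))*(-12))*12 = (((4 - 396)*(-7 + 23))*(-12))*12 = (-392*16*(-12))*12 = -6272*(-12)*12 = 75264*12 = 903168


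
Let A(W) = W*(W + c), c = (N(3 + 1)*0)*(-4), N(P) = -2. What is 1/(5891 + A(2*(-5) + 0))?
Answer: 1/5991 ≈ 0.00016692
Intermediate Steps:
c = 0 (c = -2*0*(-4) = 0*(-4) = 0)
A(W) = W**2 (A(W) = W*(W + 0) = W*W = W**2)
1/(5891 + A(2*(-5) + 0)) = 1/(5891 + (2*(-5) + 0)**2) = 1/(5891 + (-10 + 0)**2) = 1/(5891 + (-10)**2) = 1/(5891 + 100) = 1/5991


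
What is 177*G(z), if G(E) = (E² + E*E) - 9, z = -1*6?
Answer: 11151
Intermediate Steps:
z = -6
G(E) = -9 + 2*E² (G(E) = (E² + E²) - 9 = 2*E² - 9 = -9 + 2*E²)
177*G(z) = 177*(-9 + 2*(-6)²) = 177*(-9 + 2*36) = 177*(-9 + 72) = 177*63 = 11151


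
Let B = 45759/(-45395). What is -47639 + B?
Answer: -308945452/6485 ≈ -47640.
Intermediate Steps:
B = -6537/6485 (B = 45759*(-1/45395) = -6537/6485 ≈ -1.0080)
-47639 + B = -47639 - 6537/6485 = -308945452/6485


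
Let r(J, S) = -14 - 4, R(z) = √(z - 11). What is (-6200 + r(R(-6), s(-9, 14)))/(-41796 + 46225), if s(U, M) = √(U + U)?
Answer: -6218/4429 ≈ -1.4039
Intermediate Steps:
s(U, M) = √2*√U (s(U, M) = √(2*U) = √2*√U)
R(z) = √(-11 + z)
r(J, S) = -18
(-6200 + r(R(-6), s(-9, 14)))/(-41796 + 46225) = (-6200 - 18)/(-41796 + 46225) = -6218/4429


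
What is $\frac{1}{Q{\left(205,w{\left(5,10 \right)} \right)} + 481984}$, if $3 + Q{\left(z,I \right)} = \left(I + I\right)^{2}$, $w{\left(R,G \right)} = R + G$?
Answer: $\frac{1}{482881} \approx 2.0709 \cdot 10^{-6}$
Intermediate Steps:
$w{\left(R,G \right)} = G + R$
$Q{\left(z,I \right)} = -3 + 4 I^{2}$ ($Q{\left(z,I \right)} = -3 + \left(I + I\right)^{2} = -3 + \left(2 I\right)^{2} = -3 + 4 I^{2}$)
$\frac{1}{Q{\left(205,w{\left(5,10 \right)} \right)} + 481984} = \frac{1}{\left(-3 + 4 \left(10 + 5\right)^{2}\right) + 481984} = \frac{1}{\left(-3 + 4 \cdot 15^{2}\right) + 481984} = \frac{1}{\left(-3 + 4 \cdot 225\right) + 481984} = \frac{1}{\left(-3 + 900\right) + 481984} = \frac{1}{897 + 481984} = \frac{1}{482881}$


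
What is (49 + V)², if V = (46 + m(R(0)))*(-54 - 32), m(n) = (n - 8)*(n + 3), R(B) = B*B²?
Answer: 3396649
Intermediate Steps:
R(B) = B³
m(n) = (-8 + n)*(3 + n)
V = -1892 (V = (46 + (-24 + (0³)² - 5*0³))*(-54 - 32) = (46 + (-24 + 0² - 5*0))*(-86) = (46 + (-24 + 0 + 0))*(-86) = (46 - 24)*(-86) = 22*(-86) = -1892)
(49 + V)² = (49 - 1892)² = (-1843)² = 3396649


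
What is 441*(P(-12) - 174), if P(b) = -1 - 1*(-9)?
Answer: -73206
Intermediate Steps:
P(b) = 8 (P(b) = -1 + 9 = 8)
441*(P(-12) - 174) = 441*(8 - 174) = 441*(-166) = -73206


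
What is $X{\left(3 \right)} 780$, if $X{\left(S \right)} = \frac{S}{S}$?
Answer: $780$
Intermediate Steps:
$X{\left(S \right)} = 1$
$X{\left(3 \right)} 780 = 1 \cdot 780 = 780$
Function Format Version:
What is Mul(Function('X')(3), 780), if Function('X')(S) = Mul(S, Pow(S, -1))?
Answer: 780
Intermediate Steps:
Function('X')(S) = 1
Mul(Function('X')(3), 780) = Mul(1, 780) = 780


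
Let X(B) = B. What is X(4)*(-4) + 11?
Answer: -5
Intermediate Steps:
X(4)*(-4) + 11 = 4*(-4) + 11 = -16 + 11 = -5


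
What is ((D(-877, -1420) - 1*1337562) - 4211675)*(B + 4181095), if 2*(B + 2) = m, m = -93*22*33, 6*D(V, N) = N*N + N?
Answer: -21621740106938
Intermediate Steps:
D(V, N) = N/6 + N**2/6 (D(V, N) = (N*N + N)/6 = (N**2 + N)/6 = (N + N**2)/6 = N/6 + N**2/6)
m = -67518 (m = -2046*33 = -67518)
B = -33761 (B = -2 + (1/2)*(-67518) = -2 - 33759 = -33761)
((D(-877, -1420) - 1*1337562) - 4211675)*(B + 4181095) = (((1/6)*(-1420)*(1 - 1420) - 1*1337562) - 4211675)*(-33761 + 4181095) = (((1/6)*(-1420)*(-1419) - 1337562) - 4211675)*4147334 = ((335830 - 1337562) - 4211675)*4147334 = (-1001732 - 4211675)*4147334 = -5213407*4147334 = -21621740106938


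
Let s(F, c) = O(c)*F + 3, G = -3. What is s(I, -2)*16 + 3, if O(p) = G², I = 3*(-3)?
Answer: -1245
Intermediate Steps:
I = -9
O(p) = 9 (O(p) = (-3)² = 9)
s(F, c) = 3 + 9*F (s(F, c) = 9*F + 3 = 3 + 9*F)
s(I, -2)*16 + 3 = (3 + 9*(-9))*16 + 3 = (3 - 81)*16 + 3 = -78*16 + 3 = -1248 + 3 = -1245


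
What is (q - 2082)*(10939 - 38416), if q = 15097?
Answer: -357613155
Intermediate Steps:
(q - 2082)*(10939 - 38416) = (15097 - 2082)*(10939 - 38416) = 13015*(-27477) = -357613155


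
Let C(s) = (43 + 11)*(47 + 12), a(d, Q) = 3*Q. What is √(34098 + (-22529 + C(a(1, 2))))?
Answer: √14755 ≈ 121.47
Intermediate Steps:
C(s) = 3186 (C(s) = 54*59 = 3186)
√(34098 + (-22529 + C(a(1, 2)))) = √(34098 + (-22529 + 3186)) = √(34098 - 19343) = √14755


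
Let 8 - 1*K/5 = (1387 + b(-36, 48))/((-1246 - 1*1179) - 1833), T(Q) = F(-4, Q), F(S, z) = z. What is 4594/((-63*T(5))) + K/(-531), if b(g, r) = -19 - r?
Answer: -580153034/39567465 ≈ -14.662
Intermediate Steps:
T(Q) = Q
K = 88460/2129 (K = 40 - 5*(1387 + (-19 - 1*48))/((-1246 - 1*1179) - 1833) = 40 - 5*(1387 + (-19 - 48))/((-1246 - 1179) - 1833) = 40 - 5*(1387 - 67)/(-2425 - 1833) = 40 - 6600/(-4258) = 40 - 6600*(-1)/4258 = 40 - 5*(-660/2129) = 40 + 3300/2129 = 88460/2129 ≈ 41.550)
4594/((-63*T(5))) + K/(-531) = 4594/((-63*5)) + (88460/2129)/(-531) = 4594/(-315) + (88460/2129)*(-1/531) = 4594*(-1/315) - 88460/1130499 = -4594/315 - 88460/1130499 = -580153034/39567465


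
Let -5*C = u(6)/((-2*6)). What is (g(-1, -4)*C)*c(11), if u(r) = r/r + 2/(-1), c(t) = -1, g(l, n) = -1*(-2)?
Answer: 1/30 ≈ 0.033333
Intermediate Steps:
g(l, n) = 2
u(r) = -1 (u(r) = 1 + 2*(-1) = 1 - 2 = -1)
C = -1/60 (C = -(-1)/(5*((-2*6))) = -(-1)/(5*(-12)) = -(-1)*(-1)/(5*12) = -1/5*1/12 = -1/60 ≈ -0.016667)
(g(-1, -4)*C)*c(11) = (2*(-1/60))*(-1) = -1/30*(-1) = 1/30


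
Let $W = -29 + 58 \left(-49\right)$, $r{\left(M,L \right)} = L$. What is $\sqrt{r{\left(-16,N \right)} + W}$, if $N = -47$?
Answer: $i \sqrt{2918} \approx 54.018 i$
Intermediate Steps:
$W = -2871$ ($W = -29 - 2842 = -2871$)
$\sqrt{r{\left(-16,N \right)} + W} = \sqrt{-47 - 2871} = \sqrt{-2918} = i \sqrt{2918}$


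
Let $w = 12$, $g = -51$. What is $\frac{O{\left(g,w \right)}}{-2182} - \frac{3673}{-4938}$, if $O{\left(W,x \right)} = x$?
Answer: $\frac{3977615}{5387358} \approx 0.73832$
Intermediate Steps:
$\frac{O{\left(g,w \right)}}{-2182} - \frac{3673}{-4938} = \frac{12}{-2182} - \frac{3673}{-4938} = 12 \left(- \frac{1}{2182}\right) - - \frac{3673}{4938} = - \frac{6}{1091} + \frac{3673}{4938} = \frac{3977615}{5387358}$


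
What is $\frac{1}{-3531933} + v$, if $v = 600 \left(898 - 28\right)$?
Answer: $\frac{1843669025999}{3531933} \approx 5.22 \cdot 10^{5}$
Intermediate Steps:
$v = 522000$ ($v = 600 \cdot 870 = 522000$)
$\frac{1}{-3531933} + v = \frac{1}{-3531933} + 522000 = - \frac{1}{3531933} + 522000 = \frac{1843669025999}{3531933}$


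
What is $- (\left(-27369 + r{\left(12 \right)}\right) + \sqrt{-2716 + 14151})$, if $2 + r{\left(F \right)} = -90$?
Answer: $27461 - \sqrt{11435} \approx 27354.0$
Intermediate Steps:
$r{\left(F \right)} = -92$ ($r{\left(F \right)} = -2 - 90 = -92$)
$- (\left(-27369 + r{\left(12 \right)}\right) + \sqrt{-2716 + 14151}) = - (\left(-27369 - 92\right) + \sqrt{-2716 + 14151}) = - (-27461 + \sqrt{11435}) = 27461 - \sqrt{11435}$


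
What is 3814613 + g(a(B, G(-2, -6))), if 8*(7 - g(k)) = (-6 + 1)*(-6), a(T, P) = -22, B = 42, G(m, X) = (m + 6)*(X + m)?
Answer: 15258465/4 ≈ 3.8146e+6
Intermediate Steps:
G(m, X) = (6 + m)*(X + m)
g(k) = 13/4 (g(k) = 7 - (-6 + 1)*(-6)/8 = 7 - (-5)*(-6)/8 = 7 - ⅛*30 = 7 - 15/4 = 13/4)
3814613 + g(a(B, G(-2, -6))) = 3814613 + 13/4 = 15258465/4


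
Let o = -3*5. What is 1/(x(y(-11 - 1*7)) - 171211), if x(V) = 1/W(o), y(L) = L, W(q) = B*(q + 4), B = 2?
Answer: -22/3766643 ≈ -5.8407e-6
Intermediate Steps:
o = -15
W(q) = 8 + 2*q (W(q) = 2*(q + 4) = 2*(4 + q) = 8 + 2*q)
x(V) = -1/22 (x(V) = 1/(8 + 2*(-15)) = 1/(8 - 30) = 1/(-22) = -1/22)
1/(x(y(-11 - 1*7)) - 171211) = 1/(-1/22 - 171211) = 1/(-3766643/22) = -22/3766643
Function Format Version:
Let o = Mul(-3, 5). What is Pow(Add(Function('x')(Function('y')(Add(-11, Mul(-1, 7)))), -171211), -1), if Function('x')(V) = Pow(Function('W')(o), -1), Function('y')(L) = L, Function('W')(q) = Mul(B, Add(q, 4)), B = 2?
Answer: Rational(-22, 3766643) ≈ -5.8407e-6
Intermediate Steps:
o = -15
Function('W')(q) = Add(8, Mul(2, q)) (Function('W')(q) = Mul(2, Add(q, 4)) = Mul(2, Add(4, q)) = Add(8, Mul(2, q)))
Function('x')(V) = Rational(-1, 22) (Function('x')(V) = Pow(Add(8, Mul(2, -15)), -1) = Pow(Add(8, -30), -1) = Pow(-22, -1) = Rational(-1, 22))
Pow(Add(Function('x')(Function('y')(Add(-11, Mul(-1, 7)))), -171211), -1) = Pow(Add(Rational(-1, 22), -171211), -1) = Pow(Rational(-3766643, 22), -1) = Rational(-22, 3766643)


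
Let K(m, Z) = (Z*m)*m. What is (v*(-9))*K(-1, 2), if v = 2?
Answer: -36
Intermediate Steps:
K(m, Z) = Z*m**2
(v*(-9))*K(-1, 2) = (2*(-9))*(2*(-1)**2) = -36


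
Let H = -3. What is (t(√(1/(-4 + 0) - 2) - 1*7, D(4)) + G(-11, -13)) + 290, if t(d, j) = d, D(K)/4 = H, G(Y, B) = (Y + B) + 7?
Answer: 266 + 3*I/2 ≈ 266.0 + 1.5*I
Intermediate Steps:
G(Y, B) = 7 + B + Y (G(Y, B) = (B + Y) + 7 = 7 + B + Y)
D(K) = -12 (D(K) = 4*(-3) = -12)
(t(√(1/(-4 + 0) - 2) - 1*7, D(4)) + G(-11, -13)) + 290 = ((√(1/(-4 + 0) - 2) - 1*7) + (7 - 13 - 11)) + 290 = ((√(1/(-4) - 2) - 7) - 17) + 290 = ((√(-¼ - 2) - 7) - 17) + 290 = ((√(-9/4) - 7) - 17) + 290 = ((3*I/2 - 7) - 17) + 290 = ((-7 + 3*I/2) - 17) + 290 = (-24 + 3*I/2) + 290 = 266 + 3*I/2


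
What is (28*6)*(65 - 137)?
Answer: -12096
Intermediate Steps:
(28*6)*(65 - 137) = 168*(-72) = -12096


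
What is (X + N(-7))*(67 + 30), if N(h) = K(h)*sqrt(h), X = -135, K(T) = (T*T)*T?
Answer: -13095 - 33271*I*sqrt(7) ≈ -13095.0 - 88027.0*I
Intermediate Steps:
K(T) = T**3 (K(T) = T**2*T = T**3)
N(h) = h**(7/2) (N(h) = h**3*sqrt(h) = h**(7/2))
(X + N(-7))*(67 + 30) = (-135 + (-7)**(7/2))*(67 + 30) = (-135 - 343*I*sqrt(7))*97 = -13095 - 33271*I*sqrt(7)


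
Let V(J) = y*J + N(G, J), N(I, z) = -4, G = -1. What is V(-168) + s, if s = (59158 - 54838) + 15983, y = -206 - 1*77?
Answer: 67843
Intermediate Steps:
y = -283 (y = -206 - 77 = -283)
s = 20303 (s = 4320 + 15983 = 20303)
V(J) = -4 - 283*J (V(J) = -283*J - 4 = -4 - 283*J)
V(-168) + s = (-4 - 283*(-168)) + 20303 = (-4 + 47544) + 20303 = 47540 + 20303 = 67843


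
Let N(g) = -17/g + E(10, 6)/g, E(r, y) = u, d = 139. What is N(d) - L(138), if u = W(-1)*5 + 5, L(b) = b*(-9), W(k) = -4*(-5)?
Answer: 172726/139 ≈ 1242.6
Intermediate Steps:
W(k) = 20
L(b) = -9*b
u = 105 (u = 20*5 + 5 = 100 + 5 = 105)
E(r, y) = 105
N(g) = 88/g (N(g) = -17/g + 105/g = 88/g)
N(d) - L(138) = 88/139 - (-9)*138 = 88*(1/139) - 1*(-1242) = 88/139 + 1242 = 172726/139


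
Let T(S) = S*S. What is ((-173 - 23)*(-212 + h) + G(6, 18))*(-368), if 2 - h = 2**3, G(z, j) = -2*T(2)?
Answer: -15720960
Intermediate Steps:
T(S) = S**2
G(z, j) = -8 (G(z, j) = -2*2**2 = -2*4 = -8)
h = -6 (h = 2 - 1*2**3 = 2 - 1*8 = 2 - 8 = -6)
((-173 - 23)*(-212 + h) + G(6, 18))*(-368) = ((-173 - 23)*(-212 - 6) - 8)*(-368) = (-196*(-218) - 8)*(-368) = (42728 - 8)*(-368) = 42720*(-368) = -15720960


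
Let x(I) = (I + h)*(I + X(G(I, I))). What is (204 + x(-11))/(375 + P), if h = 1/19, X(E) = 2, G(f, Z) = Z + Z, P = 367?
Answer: 2874/7049 ≈ 0.40772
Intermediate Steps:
G(f, Z) = 2*Z
h = 1/19 ≈ 0.052632
x(I) = (2 + I)*(1/19 + I) (x(I) = (I + 1/19)*(I + 2) = (1/19 + I)*(2 + I) = (2 + I)*(1/19 + I))
(204 + x(-11))/(375 + P) = (204 + (2/19 + (-11)**2 + (39/19)*(-11)))/(375 + 367) = (204 + (2/19 + 121 - 429/19))/742 = (204 + 1872/19)*(1/742) = (5748/19)*(1/742) = 2874/7049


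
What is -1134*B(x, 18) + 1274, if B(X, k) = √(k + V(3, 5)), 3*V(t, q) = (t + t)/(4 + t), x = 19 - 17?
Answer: 1274 - 1296*√14 ≈ -3575.2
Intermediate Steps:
x = 2
V(t, q) = 2*t/(3*(4 + t)) (V(t, q) = ((t + t)/(4 + t))/3 = ((2*t)/(4 + t))/3 = (2*t/(4 + t))/3 = 2*t/(3*(4 + t)))
B(X, k) = √(2/7 + k) (B(X, k) = √(k + (⅔)*3/(4 + 3)) = √(k + (⅔)*3/7) = √(k + (⅔)*3*(⅐)) = √(k + 2/7) = √(2/7 + k))
-1134*B(x, 18) + 1274 = -162*√(14 + 49*18) + 1274 = -162*√(14 + 882) + 1274 = -162*√896 + 1274 = -162*8*√14 + 1274 = -1296*√14 + 1274 = 1274 - 1296*√14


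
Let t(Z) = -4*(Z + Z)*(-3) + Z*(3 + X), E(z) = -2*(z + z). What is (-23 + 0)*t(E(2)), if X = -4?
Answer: 4232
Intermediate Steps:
E(z) = -4*z
t(Z) = 23*Z (t(Z) = -4*(Z + Z)*(-3) + Z*(3 - 4) = -8*Z*(-3) + Z*(-1) = -8*Z*(-3) - Z = 24*Z - Z = 23*Z)
(-23 + 0)*t(E(2)) = (-23 + 0)*(23*(-4*2)) = -529*(-8) = -23*(-184) = 4232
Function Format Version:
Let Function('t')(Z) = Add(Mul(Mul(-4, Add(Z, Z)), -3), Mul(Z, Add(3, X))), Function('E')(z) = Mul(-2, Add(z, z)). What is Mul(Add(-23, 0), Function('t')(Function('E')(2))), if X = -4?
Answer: 4232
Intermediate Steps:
Function('E')(z) = Mul(-4, z) (Function('E')(z) = Mul(-2, Mul(2, z)) = Mul(-4, z))
Function('t')(Z) = Mul(23, Z) (Function('t')(Z) = Add(Mul(Mul(-4, Add(Z, Z)), -3), Mul(Z, Add(3, -4))) = Add(Mul(Mul(-4, Mul(2, Z)), -3), Mul(Z, -1)) = Add(Mul(Mul(-8, Z), -3), Mul(-1, Z)) = Add(Mul(24, Z), Mul(-1, Z)) = Mul(23, Z))
Mul(Add(-23, 0), Function('t')(Function('E')(2))) = Mul(Add(-23, 0), Mul(23, Mul(-4, 2))) = Mul(-23, Mul(23, -8)) = Mul(-23, -184) = 4232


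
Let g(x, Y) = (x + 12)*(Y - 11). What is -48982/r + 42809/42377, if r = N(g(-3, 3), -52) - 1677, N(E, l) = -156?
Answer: 2154179111/77677041 ≈ 27.733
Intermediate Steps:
g(x, Y) = (-11 + Y)*(12 + x) (g(x, Y) = (12 + x)*(-11 + Y) = (-11 + Y)*(12 + x))
r = -1833 (r = -156 - 1677 = -1833)
-48982/r + 42809/42377 = -48982/(-1833) + 42809/42377 = -48982*(-1/1833) + 42809*(1/42377) = 48982/1833 + 42809/42377 = 2154179111/77677041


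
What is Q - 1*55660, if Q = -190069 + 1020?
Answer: -244709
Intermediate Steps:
Q = -189049
Q - 1*55660 = -189049 - 1*55660 = -189049 - 55660 = -244709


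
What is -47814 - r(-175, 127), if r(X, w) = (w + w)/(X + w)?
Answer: -1147409/24 ≈ -47809.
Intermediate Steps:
r(X, w) = 2*w/(X + w) (r(X, w) = (2*w)/(X + w) = 2*w/(X + w))
-47814 - r(-175, 127) = -47814 - 2*127/(-175 + 127) = -47814 - 2*127/(-48) = -47814 - 2*127*(-1)/48 = -47814 - 1*(-127/24) = -47814 + 127/24 = -1147409/24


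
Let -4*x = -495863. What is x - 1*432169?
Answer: -1232813/4 ≈ -3.0820e+5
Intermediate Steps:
x = 495863/4 (x = -¼*(-495863) = 495863/4 ≈ 1.2397e+5)
x - 1*432169 = 495863/4 - 1*432169 = 495863/4 - 432169 = -1232813/4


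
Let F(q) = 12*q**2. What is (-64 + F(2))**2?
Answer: 256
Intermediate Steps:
(-64 + F(2))**2 = (-64 + 12*2**2)**2 = (-64 + 12*4)**2 = (-64 + 48)**2 = (-16)**2 = 256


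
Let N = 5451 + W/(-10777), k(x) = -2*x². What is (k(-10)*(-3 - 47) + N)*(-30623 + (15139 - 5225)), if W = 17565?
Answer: -265231094166/829 ≈ -3.1994e+8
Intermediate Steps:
N = 58727862/10777 (N = 5451 + 17565/(-10777) = 5451 + 17565*(-1/10777) = 5451 - 17565/10777 = 58727862/10777 ≈ 5449.4)
(k(-10)*(-3 - 47) + N)*(-30623 + (15139 - 5225)) = ((-2*(-10)²)*(-3 - 47) + 58727862/10777)*(-30623 + (15139 - 5225)) = (-2*100*(-50) + 58727862/10777)*(-30623 + 9914) = (-200*(-50) + 58727862/10777)*(-20709) = (10000 + 58727862/10777)*(-20709) = (166497862/10777)*(-20709) = -265231094166/829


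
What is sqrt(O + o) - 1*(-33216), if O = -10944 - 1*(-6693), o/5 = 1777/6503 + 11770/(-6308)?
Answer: 33216 + 3*I*sqrt(199072952211470946)/20510462 ≈ 33216.0 + 65.261*I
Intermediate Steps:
o = -163327485/20510462 (o = 5*(1777/6503 + 11770/(-6308)) = 5*(1777*(1/6503) + 11770*(-1/6308)) = 5*(1777/6503 - 5885/3154) = 5*(-32665497/20510462) = -163327485/20510462 ≈ -7.9631)
O = -4251 (O = -10944 + 6693 = -4251)
sqrt(O + o) - 1*(-33216) = sqrt(-4251 - 163327485/20510462) - 1*(-33216) = sqrt(-87353301447/20510462) + 33216 = 3*I*sqrt(199072952211470946)/20510462 + 33216 = 33216 + 3*I*sqrt(199072952211470946)/20510462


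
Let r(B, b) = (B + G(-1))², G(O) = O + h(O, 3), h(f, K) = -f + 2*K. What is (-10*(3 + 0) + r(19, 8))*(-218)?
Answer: -129710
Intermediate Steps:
G(O) = 6 (G(O) = O + (-O + 2*3) = O + (-O + 6) = O + (6 - O) = 6)
r(B, b) = (6 + B)² (r(B, b) = (B + 6)² = (6 + B)²)
(-10*(3 + 0) + r(19, 8))*(-218) = (-10*(3 + 0) + (6 + 19)²)*(-218) = (-10*3 + 25²)*(-218) = (-30 + 625)*(-218) = 595*(-218) = -129710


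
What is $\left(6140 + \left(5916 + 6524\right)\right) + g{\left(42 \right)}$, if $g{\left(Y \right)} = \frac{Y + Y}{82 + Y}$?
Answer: $\frac{576001}{31} \approx 18581.0$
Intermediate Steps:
$g{\left(Y \right)} = \frac{2 Y}{82 + Y}$
$\left(6140 + \left(5916 + 6524\right)\right) + g{\left(42 \right)} = \left(6140 + \left(5916 + 6524\right)\right) + 2 \cdot 42 \frac{1}{82 + 42} = \left(6140 + 12440\right) + 2 \cdot 42 \cdot \frac{1}{124} = 18580 + 2 \cdot 42 \cdot \frac{1}{124} = 18580 + \frac{21}{31} = \frac{576001}{31}$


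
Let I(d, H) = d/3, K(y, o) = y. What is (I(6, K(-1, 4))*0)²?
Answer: 0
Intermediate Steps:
I(d, H) = d/3 (I(d, H) = d*(⅓) = d/3)
(I(6, K(-1, 4))*0)² = (((⅓)*6)*0)² = (2*0)² = 0² = 0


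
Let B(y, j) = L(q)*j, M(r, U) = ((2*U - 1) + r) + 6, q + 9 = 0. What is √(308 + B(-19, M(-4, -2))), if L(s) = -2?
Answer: √314 ≈ 17.720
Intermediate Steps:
q = -9 (q = -9 + 0 = -9)
M(r, U) = 5 + r + 2*U (M(r, U) = ((-1 + 2*U) + r) + 6 = (-1 + r + 2*U) + 6 = 5 + r + 2*U)
B(y, j) = -2*j
√(308 + B(-19, M(-4, -2))) = √(308 - 2*(5 - 4 + 2*(-2))) = √(308 - 2*(5 - 4 - 4)) = √(308 - 2*(-3)) = √(308 + 6) = √314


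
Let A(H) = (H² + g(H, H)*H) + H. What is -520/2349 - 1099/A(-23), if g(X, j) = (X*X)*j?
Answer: -49453997/219511701 ≈ -0.22529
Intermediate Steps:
g(X, j) = j*X² (g(X, j) = X²*j = j*X²)
A(H) = H + H² + H⁴ (A(H) = (H² + (H*H²)*H) + H = (H² + H³*H) + H = (H² + H⁴) + H = H + H² + H⁴)
-520/2349 - 1099/A(-23) = -520/2349 - 1099*(-1/(23*(1 - 23 + (-23)³))) = -520*1/2349 - 1099*(-1/(23*(1 - 23 - 12167))) = -520/2349 - 1099/((-23*(-12189))) = -520/2349 - 1099/280347 = -49453997/219511701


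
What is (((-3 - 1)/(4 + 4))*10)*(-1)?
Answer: 5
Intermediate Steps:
(((-3 - 1)/(4 + 4))*10)*(-1) = (-4/8*10)*(-1) = (-4*1/8*10)*(-1) = -1/2*10*(-1) = -5*(-1) = 5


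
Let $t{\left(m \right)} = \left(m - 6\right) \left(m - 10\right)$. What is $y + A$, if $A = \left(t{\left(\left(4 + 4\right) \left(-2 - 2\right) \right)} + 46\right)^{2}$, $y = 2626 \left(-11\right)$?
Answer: $2667278$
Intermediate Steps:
$t{\left(m \right)} = \left(-10 + m\right) \left(-6 + m\right)$ ($t{\left(m \right)} = \left(-6 + m\right) \left(-10 + m\right) = \left(-10 + m\right) \left(-6 + m\right)$)
$y = -28886$
$A = 2696164$ ($A = \left(\left(60 + \left(\left(4 + 4\right) \left(-2 - 2\right)\right)^{2} - 16 \left(4 + 4\right) \left(-2 - 2\right)\right) + 46\right)^{2} = \left(\left(60 + \left(8 \left(-4\right)\right)^{2} - 16 \cdot 8 \left(-4\right)\right) + 46\right)^{2} = \left(\left(60 + \left(-32\right)^{2} - -512\right) + 46\right)^{2} = \left(\left(60 + 1024 + 512\right) + 46\right)^{2} = \left(1596 + 46\right)^{2} = 1642^{2} = 2696164$)
$y + A = -28886 + 2696164 = 2667278$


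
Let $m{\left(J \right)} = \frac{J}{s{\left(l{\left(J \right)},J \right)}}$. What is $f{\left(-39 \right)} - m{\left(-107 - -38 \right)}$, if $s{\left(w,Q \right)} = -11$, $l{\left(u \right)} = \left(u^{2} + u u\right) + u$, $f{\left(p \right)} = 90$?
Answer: $\frac{921}{11} \approx 83.727$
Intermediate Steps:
$l{\left(u \right)} = u + 2 u^{2}$ ($l{\left(u \right)} = \left(u^{2} + u^{2}\right) + u = 2 u^{2} + u = u + 2 u^{2}$)
$m{\left(J \right)} = - \frac{J}{11}$ ($m{\left(J \right)} = \frac{J}{-11} = J \left(- \frac{1}{11}\right) = - \frac{J}{11}$)
$f{\left(-39 \right)} - m{\left(-107 - -38 \right)} = 90 - - \frac{-107 - -38}{11} = 90 - - \frac{-107 + 38}{11} = 90 - \left(- \frac{1}{11}\right) \left(-69\right) = 90 - \frac{69}{11} = \frac{921}{11}$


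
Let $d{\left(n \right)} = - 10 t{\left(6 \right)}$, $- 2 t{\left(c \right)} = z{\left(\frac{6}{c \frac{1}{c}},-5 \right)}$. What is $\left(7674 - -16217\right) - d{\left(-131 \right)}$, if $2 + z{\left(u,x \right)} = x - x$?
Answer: $23901$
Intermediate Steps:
$z{\left(u,x \right)} = -2$ ($z{\left(u,x \right)} = -2 + \left(x - x\right) = -2 + 0 = -2$)
$t{\left(c \right)} = 1$ ($t{\left(c \right)} = \left(- \frac{1}{2}\right) \left(-2\right) = 1$)
$d{\left(n \right)} = -10$ ($d{\left(n \right)} = \left(-10\right) 1 = -10$)
$\left(7674 - -16217\right) - d{\left(-131 \right)} = \left(7674 - -16217\right) - -10 = \left(7674 + 16217\right) + 10 = 23891 + 10 = 23901$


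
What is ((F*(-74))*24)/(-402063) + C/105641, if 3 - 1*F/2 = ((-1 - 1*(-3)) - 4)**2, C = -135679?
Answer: -18308914203/14158112461 ≈ -1.2932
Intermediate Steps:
F = -2 (F = 6 - 2*((-1 - 1*(-3)) - 4)**2 = 6 - 2*((-1 + 3) - 4)**2 = 6 - 2*(2 - 4)**2 = 6 - 2*(-2)**2 = 6 - 2*4 = 6 - 8 = -2)
((F*(-74))*24)/(-402063) + C/105641 = (-2*(-74)*24)/(-402063) - 135679/105641 = (148*24)*(-1/402063) - 135679*1/105641 = 3552*(-1/402063) - 135679/105641 = -1184/134021 - 135679/105641 = -18308914203/14158112461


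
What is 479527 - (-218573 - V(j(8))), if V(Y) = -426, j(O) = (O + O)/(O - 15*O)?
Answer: 697674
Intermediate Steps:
j(O) = -⅐ (j(O) = (2*O)/((-14*O)) = (2*O)*(-1/(14*O)) = -⅐)
479527 - (-218573 - V(j(8))) = 479527 - (-218573 - 1*(-426)) = 479527 - (-218573 + 426) = 479527 - 1*(-218147) = 479527 + 218147 = 697674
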